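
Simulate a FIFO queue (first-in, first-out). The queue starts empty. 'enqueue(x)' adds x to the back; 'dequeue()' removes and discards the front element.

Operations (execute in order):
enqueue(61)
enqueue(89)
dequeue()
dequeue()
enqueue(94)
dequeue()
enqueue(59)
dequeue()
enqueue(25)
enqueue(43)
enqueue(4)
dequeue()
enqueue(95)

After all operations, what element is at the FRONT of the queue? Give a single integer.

Answer: 43

Derivation:
enqueue(61): queue = [61]
enqueue(89): queue = [61, 89]
dequeue(): queue = [89]
dequeue(): queue = []
enqueue(94): queue = [94]
dequeue(): queue = []
enqueue(59): queue = [59]
dequeue(): queue = []
enqueue(25): queue = [25]
enqueue(43): queue = [25, 43]
enqueue(4): queue = [25, 43, 4]
dequeue(): queue = [43, 4]
enqueue(95): queue = [43, 4, 95]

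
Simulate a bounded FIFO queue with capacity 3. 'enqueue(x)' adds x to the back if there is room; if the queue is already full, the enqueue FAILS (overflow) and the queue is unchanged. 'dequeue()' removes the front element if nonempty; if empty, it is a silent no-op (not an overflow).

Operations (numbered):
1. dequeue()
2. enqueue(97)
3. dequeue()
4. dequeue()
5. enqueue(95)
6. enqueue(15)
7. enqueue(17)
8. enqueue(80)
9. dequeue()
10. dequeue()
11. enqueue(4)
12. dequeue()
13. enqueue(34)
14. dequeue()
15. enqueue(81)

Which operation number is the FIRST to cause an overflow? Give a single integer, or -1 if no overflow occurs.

Answer: 8

Derivation:
1. dequeue(): empty, no-op, size=0
2. enqueue(97): size=1
3. dequeue(): size=0
4. dequeue(): empty, no-op, size=0
5. enqueue(95): size=1
6. enqueue(15): size=2
7. enqueue(17): size=3
8. enqueue(80): size=3=cap → OVERFLOW (fail)
9. dequeue(): size=2
10. dequeue(): size=1
11. enqueue(4): size=2
12. dequeue(): size=1
13. enqueue(34): size=2
14. dequeue(): size=1
15. enqueue(81): size=2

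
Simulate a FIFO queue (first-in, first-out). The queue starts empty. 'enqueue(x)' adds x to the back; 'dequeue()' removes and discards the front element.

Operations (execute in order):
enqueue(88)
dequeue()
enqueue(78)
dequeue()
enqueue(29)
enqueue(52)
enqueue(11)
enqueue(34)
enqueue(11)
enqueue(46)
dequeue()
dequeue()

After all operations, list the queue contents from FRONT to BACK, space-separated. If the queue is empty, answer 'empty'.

Answer: 11 34 11 46

Derivation:
enqueue(88): [88]
dequeue(): []
enqueue(78): [78]
dequeue(): []
enqueue(29): [29]
enqueue(52): [29, 52]
enqueue(11): [29, 52, 11]
enqueue(34): [29, 52, 11, 34]
enqueue(11): [29, 52, 11, 34, 11]
enqueue(46): [29, 52, 11, 34, 11, 46]
dequeue(): [52, 11, 34, 11, 46]
dequeue(): [11, 34, 11, 46]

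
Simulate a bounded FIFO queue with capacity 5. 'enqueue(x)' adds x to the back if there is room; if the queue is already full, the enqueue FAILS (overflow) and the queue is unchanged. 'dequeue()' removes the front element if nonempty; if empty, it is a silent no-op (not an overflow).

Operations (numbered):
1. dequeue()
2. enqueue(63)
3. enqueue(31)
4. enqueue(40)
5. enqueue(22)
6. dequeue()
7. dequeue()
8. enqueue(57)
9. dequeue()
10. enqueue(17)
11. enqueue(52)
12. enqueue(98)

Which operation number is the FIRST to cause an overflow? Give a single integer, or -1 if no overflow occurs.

Answer: -1

Derivation:
1. dequeue(): empty, no-op, size=0
2. enqueue(63): size=1
3. enqueue(31): size=2
4. enqueue(40): size=3
5. enqueue(22): size=4
6. dequeue(): size=3
7. dequeue(): size=2
8. enqueue(57): size=3
9. dequeue(): size=2
10. enqueue(17): size=3
11. enqueue(52): size=4
12. enqueue(98): size=5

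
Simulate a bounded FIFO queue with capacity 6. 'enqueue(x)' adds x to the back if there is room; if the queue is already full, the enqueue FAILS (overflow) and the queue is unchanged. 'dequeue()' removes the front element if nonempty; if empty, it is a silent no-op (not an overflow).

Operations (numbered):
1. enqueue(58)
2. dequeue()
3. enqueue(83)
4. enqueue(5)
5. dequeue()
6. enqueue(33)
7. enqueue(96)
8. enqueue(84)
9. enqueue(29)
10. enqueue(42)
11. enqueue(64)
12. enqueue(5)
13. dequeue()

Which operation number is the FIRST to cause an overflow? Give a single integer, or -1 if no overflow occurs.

Answer: 11

Derivation:
1. enqueue(58): size=1
2. dequeue(): size=0
3. enqueue(83): size=1
4. enqueue(5): size=2
5. dequeue(): size=1
6. enqueue(33): size=2
7. enqueue(96): size=3
8. enqueue(84): size=4
9. enqueue(29): size=5
10. enqueue(42): size=6
11. enqueue(64): size=6=cap → OVERFLOW (fail)
12. enqueue(5): size=6=cap → OVERFLOW (fail)
13. dequeue(): size=5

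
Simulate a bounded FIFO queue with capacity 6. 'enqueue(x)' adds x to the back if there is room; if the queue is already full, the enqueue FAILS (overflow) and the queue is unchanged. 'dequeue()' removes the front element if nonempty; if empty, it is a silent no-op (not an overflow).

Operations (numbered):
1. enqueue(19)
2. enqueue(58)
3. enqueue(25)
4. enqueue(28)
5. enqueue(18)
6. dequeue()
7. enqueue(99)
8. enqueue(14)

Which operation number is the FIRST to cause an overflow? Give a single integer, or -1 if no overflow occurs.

1. enqueue(19): size=1
2. enqueue(58): size=2
3. enqueue(25): size=3
4. enqueue(28): size=4
5. enqueue(18): size=5
6. dequeue(): size=4
7. enqueue(99): size=5
8. enqueue(14): size=6

Answer: -1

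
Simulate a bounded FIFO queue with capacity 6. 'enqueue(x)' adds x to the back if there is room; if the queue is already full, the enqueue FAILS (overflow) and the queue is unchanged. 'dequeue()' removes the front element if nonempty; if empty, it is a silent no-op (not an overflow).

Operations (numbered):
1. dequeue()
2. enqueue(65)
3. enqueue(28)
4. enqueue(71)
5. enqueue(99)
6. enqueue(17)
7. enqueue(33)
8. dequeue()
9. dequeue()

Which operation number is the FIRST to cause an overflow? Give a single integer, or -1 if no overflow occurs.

Answer: -1

Derivation:
1. dequeue(): empty, no-op, size=0
2. enqueue(65): size=1
3. enqueue(28): size=2
4. enqueue(71): size=3
5. enqueue(99): size=4
6. enqueue(17): size=5
7. enqueue(33): size=6
8. dequeue(): size=5
9. dequeue(): size=4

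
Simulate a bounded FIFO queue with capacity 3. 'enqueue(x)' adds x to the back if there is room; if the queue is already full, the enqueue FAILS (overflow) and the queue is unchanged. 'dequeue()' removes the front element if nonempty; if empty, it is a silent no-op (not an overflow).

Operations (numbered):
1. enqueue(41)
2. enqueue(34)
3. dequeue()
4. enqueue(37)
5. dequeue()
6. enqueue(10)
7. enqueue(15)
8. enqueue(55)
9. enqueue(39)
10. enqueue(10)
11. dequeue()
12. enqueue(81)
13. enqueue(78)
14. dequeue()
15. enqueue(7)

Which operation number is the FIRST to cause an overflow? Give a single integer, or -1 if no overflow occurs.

1. enqueue(41): size=1
2. enqueue(34): size=2
3. dequeue(): size=1
4. enqueue(37): size=2
5. dequeue(): size=1
6. enqueue(10): size=2
7. enqueue(15): size=3
8. enqueue(55): size=3=cap → OVERFLOW (fail)
9. enqueue(39): size=3=cap → OVERFLOW (fail)
10. enqueue(10): size=3=cap → OVERFLOW (fail)
11. dequeue(): size=2
12. enqueue(81): size=3
13. enqueue(78): size=3=cap → OVERFLOW (fail)
14. dequeue(): size=2
15. enqueue(7): size=3

Answer: 8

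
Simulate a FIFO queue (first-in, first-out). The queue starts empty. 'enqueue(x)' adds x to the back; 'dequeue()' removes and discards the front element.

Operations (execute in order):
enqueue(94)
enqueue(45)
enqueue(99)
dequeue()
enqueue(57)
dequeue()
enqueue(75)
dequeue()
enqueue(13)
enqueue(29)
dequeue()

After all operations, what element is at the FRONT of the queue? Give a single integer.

enqueue(94): queue = [94]
enqueue(45): queue = [94, 45]
enqueue(99): queue = [94, 45, 99]
dequeue(): queue = [45, 99]
enqueue(57): queue = [45, 99, 57]
dequeue(): queue = [99, 57]
enqueue(75): queue = [99, 57, 75]
dequeue(): queue = [57, 75]
enqueue(13): queue = [57, 75, 13]
enqueue(29): queue = [57, 75, 13, 29]
dequeue(): queue = [75, 13, 29]

Answer: 75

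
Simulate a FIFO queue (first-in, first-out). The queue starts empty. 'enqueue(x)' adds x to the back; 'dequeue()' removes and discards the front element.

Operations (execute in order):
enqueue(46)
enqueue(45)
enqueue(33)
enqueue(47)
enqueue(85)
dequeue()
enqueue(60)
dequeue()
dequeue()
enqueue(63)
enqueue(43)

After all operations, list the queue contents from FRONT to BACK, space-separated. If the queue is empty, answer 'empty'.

Answer: 47 85 60 63 43

Derivation:
enqueue(46): [46]
enqueue(45): [46, 45]
enqueue(33): [46, 45, 33]
enqueue(47): [46, 45, 33, 47]
enqueue(85): [46, 45, 33, 47, 85]
dequeue(): [45, 33, 47, 85]
enqueue(60): [45, 33, 47, 85, 60]
dequeue(): [33, 47, 85, 60]
dequeue(): [47, 85, 60]
enqueue(63): [47, 85, 60, 63]
enqueue(43): [47, 85, 60, 63, 43]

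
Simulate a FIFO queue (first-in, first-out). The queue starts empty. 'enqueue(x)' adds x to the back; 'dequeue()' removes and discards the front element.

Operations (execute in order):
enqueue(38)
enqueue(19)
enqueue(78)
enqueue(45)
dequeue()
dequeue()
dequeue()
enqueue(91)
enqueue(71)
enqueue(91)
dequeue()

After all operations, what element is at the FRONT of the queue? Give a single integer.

enqueue(38): queue = [38]
enqueue(19): queue = [38, 19]
enqueue(78): queue = [38, 19, 78]
enqueue(45): queue = [38, 19, 78, 45]
dequeue(): queue = [19, 78, 45]
dequeue(): queue = [78, 45]
dequeue(): queue = [45]
enqueue(91): queue = [45, 91]
enqueue(71): queue = [45, 91, 71]
enqueue(91): queue = [45, 91, 71, 91]
dequeue(): queue = [91, 71, 91]

Answer: 91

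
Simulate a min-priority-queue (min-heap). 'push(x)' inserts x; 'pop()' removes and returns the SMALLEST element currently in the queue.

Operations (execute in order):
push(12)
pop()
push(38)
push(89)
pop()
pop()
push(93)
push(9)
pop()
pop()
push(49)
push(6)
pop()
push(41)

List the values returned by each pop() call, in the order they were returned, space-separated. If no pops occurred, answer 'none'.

push(12): heap contents = [12]
pop() → 12: heap contents = []
push(38): heap contents = [38]
push(89): heap contents = [38, 89]
pop() → 38: heap contents = [89]
pop() → 89: heap contents = []
push(93): heap contents = [93]
push(9): heap contents = [9, 93]
pop() → 9: heap contents = [93]
pop() → 93: heap contents = []
push(49): heap contents = [49]
push(6): heap contents = [6, 49]
pop() → 6: heap contents = [49]
push(41): heap contents = [41, 49]

Answer: 12 38 89 9 93 6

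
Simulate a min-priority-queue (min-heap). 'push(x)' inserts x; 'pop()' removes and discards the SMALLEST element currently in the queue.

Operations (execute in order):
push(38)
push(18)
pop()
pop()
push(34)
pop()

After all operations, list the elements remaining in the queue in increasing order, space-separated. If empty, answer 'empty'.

Answer: empty

Derivation:
push(38): heap contents = [38]
push(18): heap contents = [18, 38]
pop() → 18: heap contents = [38]
pop() → 38: heap contents = []
push(34): heap contents = [34]
pop() → 34: heap contents = []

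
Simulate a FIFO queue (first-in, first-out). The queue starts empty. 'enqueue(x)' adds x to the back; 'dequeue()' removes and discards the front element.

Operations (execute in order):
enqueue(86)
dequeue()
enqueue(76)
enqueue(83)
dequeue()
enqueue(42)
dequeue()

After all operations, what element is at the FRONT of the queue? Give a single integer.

enqueue(86): queue = [86]
dequeue(): queue = []
enqueue(76): queue = [76]
enqueue(83): queue = [76, 83]
dequeue(): queue = [83]
enqueue(42): queue = [83, 42]
dequeue(): queue = [42]

Answer: 42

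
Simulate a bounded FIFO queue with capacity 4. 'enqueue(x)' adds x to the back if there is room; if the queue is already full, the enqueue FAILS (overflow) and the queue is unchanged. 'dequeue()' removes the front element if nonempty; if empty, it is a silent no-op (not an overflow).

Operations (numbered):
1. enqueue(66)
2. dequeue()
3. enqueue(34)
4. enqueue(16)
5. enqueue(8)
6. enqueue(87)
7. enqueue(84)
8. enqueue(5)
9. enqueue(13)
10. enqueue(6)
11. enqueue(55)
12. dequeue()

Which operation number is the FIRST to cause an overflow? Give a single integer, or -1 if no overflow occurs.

1. enqueue(66): size=1
2. dequeue(): size=0
3. enqueue(34): size=1
4. enqueue(16): size=2
5. enqueue(8): size=3
6. enqueue(87): size=4
7. enqueue(84): size=4=cap → OVERFLOW (fail)
8. enqueue(5): size=4=cap → OVERFLOW (fail)
9. enqueue(13): size=4=cap → OVERFLOW (fail)
10. enqueue(6): size=4=cap → OVERFLOW (fail)
11. enqueue(55): size=4=cap → OVERFLOW (fail)
12. dequeue(): size=3

Answer: 7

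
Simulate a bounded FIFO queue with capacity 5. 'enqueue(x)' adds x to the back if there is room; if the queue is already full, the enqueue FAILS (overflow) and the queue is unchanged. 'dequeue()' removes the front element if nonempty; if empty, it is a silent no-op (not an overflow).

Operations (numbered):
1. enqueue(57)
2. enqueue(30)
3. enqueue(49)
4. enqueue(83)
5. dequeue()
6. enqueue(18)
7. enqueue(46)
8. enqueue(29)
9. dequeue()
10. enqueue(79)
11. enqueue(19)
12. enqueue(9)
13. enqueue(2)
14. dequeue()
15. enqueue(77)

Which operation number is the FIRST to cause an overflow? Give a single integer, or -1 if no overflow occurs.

Answer: 8

Derivation:
1. enqueue(57): size=1
2. enqueue(30): size=2
3. enqueue(49): size=3
4. enqueue(83): size=4
5. dequeue(): size=3
6. enqueue(18): size=4
7. enqueue(46): size=5
8. enqueue(29): size=5=cap → OVERFLOW (fail)
9. dequeue(): size=4
10. enqueue(79): size=5
11. enqueue(19): size=5=cap → OVERFLOW (fail)
12. enqueue(9): size=5=cap → OVERFLOW (fail)
13. enqueue(2): size=5=cap → OVERFLOW (fail)
14. dequeue(): size=4
15. enqueue(77): size=5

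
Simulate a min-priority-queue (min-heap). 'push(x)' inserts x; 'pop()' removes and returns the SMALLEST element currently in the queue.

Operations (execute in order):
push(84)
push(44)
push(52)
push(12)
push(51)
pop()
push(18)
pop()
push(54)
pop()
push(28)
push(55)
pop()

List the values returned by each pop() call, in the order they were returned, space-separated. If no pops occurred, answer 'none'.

Answer: 12 18 44 28

Derivation:
push(84): heap contents = [84]
push(44): heap contents = [44, 84]
push(52): heap contents = [44, 52, 84]
push(12): heap contents = [12, 44, 52, 84]
push(51): heap contents = [12, 44, 51, 52, 84]
pop() → 12: heap contents = [44, 51, 52, 84]
push(18): heap contents = [18, 44, 51, 52, 84]
pop() → 18: heap contents = [44, 51, 52, 84]
push(54): heap contents = [44, 51, 52, 54, 84]
pop() → 44: heap contents = [51, 52, 54, 84]
push(28): heap contents = [28, 51, 52, 54, 84]
push(55): heap contents = [28, 51, 52, 54, 55, 84]
pop() → 28: heap contents = [51, 52, 54, 55, 84]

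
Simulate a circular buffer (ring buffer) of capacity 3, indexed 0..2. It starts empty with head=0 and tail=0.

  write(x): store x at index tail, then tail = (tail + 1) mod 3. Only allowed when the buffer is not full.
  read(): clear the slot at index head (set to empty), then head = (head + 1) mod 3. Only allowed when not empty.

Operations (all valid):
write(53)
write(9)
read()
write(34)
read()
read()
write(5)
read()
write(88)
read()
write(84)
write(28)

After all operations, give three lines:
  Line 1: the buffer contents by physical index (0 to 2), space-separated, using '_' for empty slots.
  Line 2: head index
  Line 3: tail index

Answer: 28 _ 84
2
1

Derivation:
write(53): buf=[53 _ _], head=0, tail=1, size=1
write(9): buf=[53 9 _], head=0, tail=2, size=2
read(): buf=[_ 9 _], head=1, tail=2, size=1
write(34): buf=[_ 9 34], head=1, tail=0, size=2
read(): buf=[_ _ 34], head=2, tail=0, size=1
read(): buf=[_ _ _], head=0, tail=0, size=0
write(5): buf=[5 _ _], head=0, tail=1, size=1
read(): buf=[_ _ _], head=1, tail=1, size=0
write(88): buf=[_ 88 _], head=1, tail=2, size=1
read(): buf=[_ _ _], head=2, tail=2, size=0
write(84): buf=[_ _ 84], head=2, tail=0, size=1
write(28): buf=[28 _ 84], head=2, tail=1, size=2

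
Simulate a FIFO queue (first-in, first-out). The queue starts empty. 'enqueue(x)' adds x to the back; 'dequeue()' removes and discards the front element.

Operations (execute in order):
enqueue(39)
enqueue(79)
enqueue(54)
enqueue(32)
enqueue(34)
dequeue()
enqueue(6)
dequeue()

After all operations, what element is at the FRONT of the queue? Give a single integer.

Answer: 54

Derivation:
enqueue(39): queue = [39]
enqueue(79): queue = [39, 79]
enqueue(54): queue = [39, 79, 54]
enqueue(32): queue = [39, 79, 54, 32]
enqueue(34): queue = [39, 79, 54, 32, 34]
dequeue(): queue = [79, 54, 32, 34]
enqueue(6): queue = [79, 54, 32, 34, 6]
dequeue(): queue = [54, 32, 34, 6]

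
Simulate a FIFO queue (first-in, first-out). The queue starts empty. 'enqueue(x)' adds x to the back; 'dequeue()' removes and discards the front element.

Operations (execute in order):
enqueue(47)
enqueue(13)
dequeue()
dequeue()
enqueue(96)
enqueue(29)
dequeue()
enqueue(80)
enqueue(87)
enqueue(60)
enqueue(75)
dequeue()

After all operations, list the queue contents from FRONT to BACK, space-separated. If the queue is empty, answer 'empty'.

enqueue(47): [47]
enqueue(13): [47, 13]
dequeue(): [13]
dequeue(): []
enqueue(96): [96]
enqueue(29): [96, 29]
dequeue(): [29]
enqueue(80): [29, 80]
enqueue(87): [29, 80, 87]
enqueue(60): [29, 80, 87, 60]
enqueue(75): [29, 80, 87, 60, 75]
dequeue(): [80, 87, 60, 75]

Answer: 80 87 60 75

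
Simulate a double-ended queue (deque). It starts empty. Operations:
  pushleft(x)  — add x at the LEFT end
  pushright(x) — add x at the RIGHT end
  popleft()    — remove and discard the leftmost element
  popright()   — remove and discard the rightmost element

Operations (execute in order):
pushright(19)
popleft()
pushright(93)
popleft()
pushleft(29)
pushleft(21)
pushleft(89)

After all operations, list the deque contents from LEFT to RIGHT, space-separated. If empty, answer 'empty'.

Answer: 89 21 29

Derivation:
pushright(19): [19]
popleft(): []
pushright(93): [93]
popleft(): []
pushleft(29): [29]
pushleft(21): [21, 29]
pushleft(89): [89, 21, 29]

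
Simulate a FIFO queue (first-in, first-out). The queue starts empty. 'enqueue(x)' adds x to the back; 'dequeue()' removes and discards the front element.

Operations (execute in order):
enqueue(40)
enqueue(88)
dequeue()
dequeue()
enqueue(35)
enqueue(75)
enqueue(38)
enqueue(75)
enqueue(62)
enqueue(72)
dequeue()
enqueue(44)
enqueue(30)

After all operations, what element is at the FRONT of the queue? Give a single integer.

Answer: 75

Derivation:
enqueue(40): queue = [40]
enqueue(88): queue = [40, 88]
dequeue(): queue = [88]
dequeue(): queue = []
enqueue(35): queue = [35]
enqueue(75): queue = [35, 75]
enqueue(38): queue = [35, 75, 38]
enqueue(75): queue = [35, 75, 38, 75]
enqueue(62): queue = [35, 75, 38, 75, 62]
enqueue(72): queue = [35, 75, 38, 75, 62, 72]
dequeue(): queue = [75, 38, 75, 62, 72]
enqueue(44): queue = [75, 38, 75, 62, 72, 44]
enqueue(30): queue = [75, 38, 75, 62, 72, 44, 30]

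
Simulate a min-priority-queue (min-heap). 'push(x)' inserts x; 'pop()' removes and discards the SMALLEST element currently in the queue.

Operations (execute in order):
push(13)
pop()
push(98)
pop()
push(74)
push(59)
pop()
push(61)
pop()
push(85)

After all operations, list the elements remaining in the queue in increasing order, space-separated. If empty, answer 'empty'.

push(13): heap contents = [13]
pop() → 13: heap contents = []
push(98): heap contents = [98]
pop() → 98: heap contents = []
push(74): heap contents = [74]
push(59): heap contents = [59, 74]
pop() → 59: heap contents = [74]
push(61): heap contents = [61, 74]
pop() → 61: heap contents = [74]
push(85): heap contents = [74, 85]

Answer: 74 85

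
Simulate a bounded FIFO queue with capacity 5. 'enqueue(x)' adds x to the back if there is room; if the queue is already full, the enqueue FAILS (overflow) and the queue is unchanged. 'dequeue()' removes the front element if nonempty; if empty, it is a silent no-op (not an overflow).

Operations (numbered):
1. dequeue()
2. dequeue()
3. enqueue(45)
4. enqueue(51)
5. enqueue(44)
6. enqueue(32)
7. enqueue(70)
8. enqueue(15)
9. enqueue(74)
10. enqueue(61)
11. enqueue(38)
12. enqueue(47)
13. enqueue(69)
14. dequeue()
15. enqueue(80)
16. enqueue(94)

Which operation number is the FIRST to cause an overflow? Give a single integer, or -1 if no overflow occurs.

1. dequeue(): empty, no-op, size=0
2. dequeue(): empty, no-op, size=0
3. enqueue(45): size=1
4. enqueue(51): size=2
5. enqueue(44): size=3
6. enqueue(32): size=4
7. enqueue(70): size=5
8. enqueue(15): size=5=cap → OVERFLOW (fail)
9. enqueue(74): size=5=cap → OVERFLOW (fail)
10. enqueue(61): size=5=cap → OVERFLOW (fail)
11. enqueue(38): size=5=cap → OVERFLOW (fail)
12. enqueue(47): size=5=cap → OVERFLOW (fail)
13. enqueue(69): size=5=cap → OVERFLOW (fail)
14. dequeue(): size=4
15. enqueue(80): size=5
16. enqueue(94): size=5=cap → OVERFLOW (fail)

Answer: 8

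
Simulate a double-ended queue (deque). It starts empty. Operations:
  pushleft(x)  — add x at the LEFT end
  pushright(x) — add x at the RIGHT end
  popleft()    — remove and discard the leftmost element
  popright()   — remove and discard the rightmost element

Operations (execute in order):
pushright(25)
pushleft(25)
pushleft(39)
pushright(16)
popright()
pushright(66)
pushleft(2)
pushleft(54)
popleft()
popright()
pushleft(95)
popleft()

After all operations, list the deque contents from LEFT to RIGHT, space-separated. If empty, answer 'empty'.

Answer: 2 39 25 25

Derivation:
pushright(25): [25]
pushleft(25): [25, 25]
pushleft(39): [39, 25, 25]
pushright(16): [39, 25, 25, 16]
popright(): [39, 25, 25]
pushright(66): [39, 25, 25, 66]
pushleft(2): [2, 39, 25, 25, 66]
pushleft(54): [54, 2, 39, 25, 25, 66]
popleft(): [2, 39, 25, 25, 66]
popright(): [2, 39, 25, 25]
pushleft(95): [95, 2, 39, 25, 25]
popleft(): [2, 39, 25, 25]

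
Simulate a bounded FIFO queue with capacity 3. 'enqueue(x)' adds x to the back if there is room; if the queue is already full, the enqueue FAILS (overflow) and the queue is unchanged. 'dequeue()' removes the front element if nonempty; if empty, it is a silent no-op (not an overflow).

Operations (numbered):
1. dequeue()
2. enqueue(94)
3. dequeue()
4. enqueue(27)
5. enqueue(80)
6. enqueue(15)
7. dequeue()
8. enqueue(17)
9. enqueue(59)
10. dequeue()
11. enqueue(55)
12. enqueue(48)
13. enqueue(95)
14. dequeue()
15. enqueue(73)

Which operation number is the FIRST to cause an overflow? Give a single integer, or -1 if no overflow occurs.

1. dequeue(): empty, no-op, size=0
2. enqueue(94): size=1
3. dequeue(): size=0
4. enqueue(27): size=1
5. enqueue(80): size=2
6. enqueue(15): size=3
7. dequeue(): size=2
8. enqueue(17): size=3
9. enqueue(59): size=3=cap → OVERFLOW (fail)
10. dequeue(): size=2
11. enqueue(55): size=3
12. enqueue(48): size=3=cap → OVERFLOW (fail)
13. enqueue(95): size=3=cap → OVERFLOW (fail)
14. dequeue(): size=2
15. enqueue(73): size=3

Answer: 9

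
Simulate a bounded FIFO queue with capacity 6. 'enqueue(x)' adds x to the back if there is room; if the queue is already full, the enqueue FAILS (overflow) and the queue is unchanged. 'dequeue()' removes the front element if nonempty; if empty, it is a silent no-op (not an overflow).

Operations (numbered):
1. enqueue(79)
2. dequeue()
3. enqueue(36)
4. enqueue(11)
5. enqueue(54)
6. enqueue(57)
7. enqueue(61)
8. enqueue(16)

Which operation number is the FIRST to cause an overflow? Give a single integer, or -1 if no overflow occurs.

1. enqueue(79): size=1
2. dequeue(): size=0
3. enqueue(36): size=1
4. enqueue(11): size=2
5. enqueue(54): size=3
6. enqueue(57): size=4
7. enqueue(61): size=5
8. enqueue(16): size=6

Answer: -1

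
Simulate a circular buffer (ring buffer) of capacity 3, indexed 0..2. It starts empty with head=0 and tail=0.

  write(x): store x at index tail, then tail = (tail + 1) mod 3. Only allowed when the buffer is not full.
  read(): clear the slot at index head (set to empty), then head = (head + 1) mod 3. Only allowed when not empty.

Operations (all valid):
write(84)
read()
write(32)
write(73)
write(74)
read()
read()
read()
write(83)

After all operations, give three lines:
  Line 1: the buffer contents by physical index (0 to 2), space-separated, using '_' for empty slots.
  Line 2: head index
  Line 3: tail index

write(84): buf=[84 _ _], head=0, tail=1, size=1
read(): buf=[_ _ _], head=1, tail=1, size=0
write(32): buf=[_ 32 _], head=1, tail=2, size=1
write(73): buf=[_ 32 73], head=1, tail=0, size=2
write(74): buf=[74 32 73], head=1, tail=1, size=3
read(): buf=[74 _ 73], head=2, tail=1, size=2
read(): buf=[74 _ _], head=0, tail=1, size=1
read(): buf=[_ _ _], head=1, tail=1, size=0
write(83): buf=[_ 83 _], head=1, tail=2, size=1

Answer: _ 83 _
1
2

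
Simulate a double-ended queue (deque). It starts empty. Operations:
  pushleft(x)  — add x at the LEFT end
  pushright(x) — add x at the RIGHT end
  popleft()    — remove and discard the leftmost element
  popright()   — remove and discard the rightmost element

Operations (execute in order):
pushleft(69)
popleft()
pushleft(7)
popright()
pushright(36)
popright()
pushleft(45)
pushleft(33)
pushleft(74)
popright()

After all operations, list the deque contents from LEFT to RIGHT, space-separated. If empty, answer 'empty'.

pushleft(69): [69]
popleft(): []
pushleft(7): [7]
popright(): []
pushright(36): [36]
popright(): []
pushleft(45): [45]
pushleft(33): [33, 45]
pushleft(74): [74, 33, 45]
popright(): [74, 33]

Answer: 74 33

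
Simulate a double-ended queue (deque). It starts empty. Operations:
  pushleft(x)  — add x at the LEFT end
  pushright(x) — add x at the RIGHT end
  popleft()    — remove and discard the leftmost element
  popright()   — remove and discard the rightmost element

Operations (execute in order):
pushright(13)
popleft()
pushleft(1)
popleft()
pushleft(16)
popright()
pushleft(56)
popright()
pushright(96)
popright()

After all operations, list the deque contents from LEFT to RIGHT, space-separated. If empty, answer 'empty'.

pushright(13): [13]
popleft(): []
pushleft(1): [1]
popleft(): []
pushleft(16): [16]
popright(): []
pushleft(56): [56]
popright(): []
pushright(96): [96]
popright(): []

Answer: empty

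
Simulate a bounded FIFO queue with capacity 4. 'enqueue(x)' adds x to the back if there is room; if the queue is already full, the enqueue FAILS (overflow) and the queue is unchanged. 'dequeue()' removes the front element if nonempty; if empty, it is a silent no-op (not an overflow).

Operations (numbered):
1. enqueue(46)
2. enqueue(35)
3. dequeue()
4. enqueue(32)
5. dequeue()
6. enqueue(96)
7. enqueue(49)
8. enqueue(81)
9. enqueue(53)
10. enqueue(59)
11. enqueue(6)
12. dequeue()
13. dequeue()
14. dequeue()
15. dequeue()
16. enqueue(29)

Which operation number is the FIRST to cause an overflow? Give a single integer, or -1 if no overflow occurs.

1. enqueue(46): size=1
2. enqueue(35): size=2
3. dequeue(): size=1
4. enqueue(32): size=2
5. dequeue(): size=1
6. enqueue(96): size=2
7. enqueue(49): size=3
8. enqueue(81): size=4
9. enqueue(53): size=4=cap → OVERFLOW (fail)
10. enqueue(59): size=4=cap → OVERFLOW (fail)
11. enqueue(6): size=4=cap → OVERFLOW (fail)
12. dequeue(): size=3
13. dequeue(): size=2
14. dequeue(): size=1
15. dequeue(): size=0
16. enqueue(29): size=1

Answer: 9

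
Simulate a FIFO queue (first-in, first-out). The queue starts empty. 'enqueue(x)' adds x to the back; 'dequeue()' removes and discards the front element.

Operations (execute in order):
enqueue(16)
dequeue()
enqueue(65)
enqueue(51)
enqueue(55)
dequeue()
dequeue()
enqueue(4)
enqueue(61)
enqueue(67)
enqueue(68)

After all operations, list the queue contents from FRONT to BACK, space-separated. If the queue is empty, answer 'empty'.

enqueue(16): [16]
dequeue(): []
enqueue(65): [65]
enqueue(51): [65, 51]
enqueue(55): [65, 51, 55]
dequeue(): [51, 55]
dequeue(): [55]
enqueue(4): [55, 4]
enqueue(61): [55, 4, 61]
enqueue(67): [55, 4, 61, 67]
enqueue(68): [55, 4, 61, 67, 68]

Answer: 55 4 61 67 68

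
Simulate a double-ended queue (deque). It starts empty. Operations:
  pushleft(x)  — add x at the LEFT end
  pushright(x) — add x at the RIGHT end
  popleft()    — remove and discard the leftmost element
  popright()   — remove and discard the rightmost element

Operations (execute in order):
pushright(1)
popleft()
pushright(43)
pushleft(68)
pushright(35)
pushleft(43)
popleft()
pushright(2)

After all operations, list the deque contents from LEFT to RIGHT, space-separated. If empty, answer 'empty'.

pushright(1): [1]
popleft(): []
pushright(43): [43]
pushleft(68): [68, 43]
pushright(35): [68, 43, 35]
pushleft(43): [43, 68, 43, 35]
popleft(): [68, 43, 35]
pushright(2): [68, 43, 35, 2]

Answer: 68 43 35 2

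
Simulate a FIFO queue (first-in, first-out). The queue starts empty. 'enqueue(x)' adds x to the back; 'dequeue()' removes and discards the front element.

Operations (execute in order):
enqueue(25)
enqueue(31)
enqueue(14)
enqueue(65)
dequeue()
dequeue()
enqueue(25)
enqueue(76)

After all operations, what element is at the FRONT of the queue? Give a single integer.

enqueue(25): queue = [25]
enqueue(31): queue = [25, 31]
enqueue(14): queue = [25, 31, 14]
enqueue(65): queue = [25, 31, 14, 65]
dequeue(): queue = [31, 14, 65]
dequeue(): queue = [14, 65]
enqueue(25): queue = [14, 65, 25]
enqueue(76): queue = [14, 65, 25, 76]

Answer: 14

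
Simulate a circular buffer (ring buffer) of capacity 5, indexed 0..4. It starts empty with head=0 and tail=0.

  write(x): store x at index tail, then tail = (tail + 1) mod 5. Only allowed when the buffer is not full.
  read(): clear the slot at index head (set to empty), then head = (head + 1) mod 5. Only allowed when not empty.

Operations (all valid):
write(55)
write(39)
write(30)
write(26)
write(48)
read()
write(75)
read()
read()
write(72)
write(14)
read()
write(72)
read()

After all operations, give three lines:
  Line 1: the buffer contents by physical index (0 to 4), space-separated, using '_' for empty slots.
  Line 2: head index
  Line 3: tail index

write(55): buf=[55 _ _ _ _], head=0, tail=1, size=1
write(39): buf=[55 39 _ _ _], head=0, tail=2, size=2
write(30): buf=[55 39 30 _ _], head=0, tail=3, size=3
write(26): buf=[55 39 30 26 _], head=0, tail=4, size=4
write(48): buf=[55 39 30 26 48], head=0, tail=0, size=5
read(): buf=[_ 39 30 26 48], head=1, tail=0, size=4
write(75): buf=[75 39 30 26 48], head=1, tail=1, size=5
read(): buf=[75 _ 30 26 48], head=2, tail=1, size=4
read(): buf=[75 _ _ 26 48], head=3, tail=1, size=3
write(72): buf=[75 72 _ 26 48], head=3, tail=2, size=4
write(14): buf=[75 72 14 26 48], head=3, tail=3, size=5
read(): buf=[75 72 14 _ 48], head=4, tail=3, size=4
write(72): buf=[75 72 14 72 48], head=4, tail=4, size=5
read(): buf=[75 72 14 72 _], head=0, tail=4, size=4

Answer: 75 72 14 72 _
0
4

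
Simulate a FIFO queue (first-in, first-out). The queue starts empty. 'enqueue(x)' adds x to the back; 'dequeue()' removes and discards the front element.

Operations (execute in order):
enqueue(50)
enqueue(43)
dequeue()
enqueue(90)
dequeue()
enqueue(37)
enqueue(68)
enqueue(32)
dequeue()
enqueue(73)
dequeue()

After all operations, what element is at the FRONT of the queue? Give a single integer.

Answer: 68

Derivation:
enqueue(50): queue = [50]
enqueue(43): queue = [50, 43]
dequeue(): queue = [43]
enqueue(90): queue = [43, 90]
dequeue(): queue = [90]
enqueue(37): queue = [90, 37]
enqueue(68): queue = [90, 37, 68]
enqueue(32): queue = [90, 37, 68, 32]
dequeue(): queue = [37, 68, 32]
enqueue(73): queue = [37, 68, 32, 73]
dequeue(): queue = [68, 32, 73]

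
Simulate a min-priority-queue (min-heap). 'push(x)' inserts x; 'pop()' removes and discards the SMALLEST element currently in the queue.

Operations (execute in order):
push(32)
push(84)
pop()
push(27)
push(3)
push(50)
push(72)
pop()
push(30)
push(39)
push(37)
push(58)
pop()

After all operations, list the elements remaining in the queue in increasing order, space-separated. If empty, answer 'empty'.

Answer: 30 37 39 50 58 72 84

Derivation:
push(32): heap contents = [32]
push(84): heap contents = [32, 84]
pop() → 32: heap contents = [84]
push(27): heap contents = [27, 84]
push(3): heap contents = [3, 27, 84]
push(50): heap contents = [3, 27, 50, 84]
push(72): heap contents = [3, 27, 50, 72, 84]
pop() → 3: heap contents = [27, 50, 72, 84]
push(30): heap contents = [27, 30, 50, 72, 84]
push(39): heap contents = [27, 30, 39, 50, 72, 84]
push(37): heap contents = [27, 30, 37, 39, 50, 72, 84]
push(58): heap contents = [27, 30, 37, 39, 50, 58, 72, 84]
pop() → 27: heap contents = [30, 37, 39, 50, 58, 72, 84]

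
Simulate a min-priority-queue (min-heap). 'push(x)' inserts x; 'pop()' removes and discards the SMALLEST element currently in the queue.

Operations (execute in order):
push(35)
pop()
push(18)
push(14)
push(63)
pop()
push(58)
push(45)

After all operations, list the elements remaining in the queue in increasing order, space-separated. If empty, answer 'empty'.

push(35): heap contents = [35]
pop() → 35: heap contents = []
push(18): heap contents = [18]
push(14): heap contents = [14, 18]
push(63): heap contents = [14, 18, 63]
pop() → 14: heap contents = [18, 63]
push(58): heap contents = [18, 58, 63]
push(45): heap contents = [18, 45, 58, 63]

Answer: 18 45 58 63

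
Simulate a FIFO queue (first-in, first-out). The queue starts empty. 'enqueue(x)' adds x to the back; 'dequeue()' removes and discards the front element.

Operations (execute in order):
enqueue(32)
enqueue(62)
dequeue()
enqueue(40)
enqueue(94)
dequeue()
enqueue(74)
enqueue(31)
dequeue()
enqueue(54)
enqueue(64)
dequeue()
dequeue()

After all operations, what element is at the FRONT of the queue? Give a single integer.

Answer: 31

Derivation:
enqueue(32): queue = [32]
enqueue(62): queue = [32, 62]
dequeue(): queue = [62]
enqueue(40): queue = [62, 40]
enqueue(94): queue = [62, 40, 94]
dequeue(): queue = [40, 94]
enqueue(74): queue = [40, 94, 74]
enqueue(31): queue = [40, 94, 74, 31]
dequeue(): queue = [94, 74, 31]
enqueue(54): queue = [94, 74, 31, 54]
enqueue(64): queue = [94, 74, 31, 54, 64]
dequeue(): queue = [74, 31, 54, 64]
dequeue(): queue = [31, 54, 64]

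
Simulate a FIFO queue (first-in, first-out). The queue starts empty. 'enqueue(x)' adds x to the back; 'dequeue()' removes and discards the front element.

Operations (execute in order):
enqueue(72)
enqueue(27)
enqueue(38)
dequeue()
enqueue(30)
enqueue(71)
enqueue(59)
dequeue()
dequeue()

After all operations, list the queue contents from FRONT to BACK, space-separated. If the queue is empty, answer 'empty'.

Answer: 30 71 59

Derivation:
enqueue(72): [72]
enqueue(27): [72, 27]
enqueue(38): [72, 27, 38]
dequeue(): [27, 38]
enqueue(30): [27, 38, 30]
enqueue(71): [27, 38, 30, 71]
enqueue(59): [27, 38, 30, 71, 59]
dequeue(): [38, 30, 71, 59]
dequeue(): [30, 71, 59]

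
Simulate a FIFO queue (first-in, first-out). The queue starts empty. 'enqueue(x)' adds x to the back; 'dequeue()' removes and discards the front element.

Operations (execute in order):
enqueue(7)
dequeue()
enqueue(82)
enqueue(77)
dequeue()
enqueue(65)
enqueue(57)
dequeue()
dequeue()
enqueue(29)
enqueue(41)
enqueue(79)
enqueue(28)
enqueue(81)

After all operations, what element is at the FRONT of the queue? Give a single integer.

enqueue(7): queue = [7]
dequeue(): queue = []
enqueue(82): queue = [82]
enqueue(77): queue = [82, 77]
dequeue(): queue = [77]
enqueue(65): queue = [77, 65]
enqueue(57): queue = [77, 65, 57]
dequeue(): queue = [65, 57]
dequeue(): queue = [57]
enqueue(29): queue = [57, 29]
enqueue(41): queue = [57, 29, 41]
enqueue(79): queue = [57, 29, 41, 79]
enqueue(28): queue = [57, 29, 41, 79, 28]
enqueue(81): queue = [57, 29, 41, 79, 28, 81]

Answer: 57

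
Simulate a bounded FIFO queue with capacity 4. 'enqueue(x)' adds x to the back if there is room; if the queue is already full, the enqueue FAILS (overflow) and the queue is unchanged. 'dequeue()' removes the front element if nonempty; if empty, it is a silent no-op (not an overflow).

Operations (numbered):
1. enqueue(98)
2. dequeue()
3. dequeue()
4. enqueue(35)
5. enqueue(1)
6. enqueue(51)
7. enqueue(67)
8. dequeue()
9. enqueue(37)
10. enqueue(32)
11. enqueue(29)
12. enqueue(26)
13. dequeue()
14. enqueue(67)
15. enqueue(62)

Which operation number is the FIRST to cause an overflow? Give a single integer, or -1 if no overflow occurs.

Answer: 10

Derivation:
1. enqueue(98): size=1
2. dequeue(): size=0
3. dequeue(): empty, no-op, size=0
4. enqueue(35): size=1
5. enqueue(1): size=2
6. enqueue(51): size=3
7. enqueue(67): size=4
8. dequeue(): size=3
9. enqueue(37): size=4
10. enqueue(32): size=4=cap → OVERFLOW (fail)
11. enqueue(29): size=4=cap → OVERFLOW (fail)
12. enqueue(26): size=4=cap → OVERFLOW (fail)
13. dequeue(): size=3
14. enqueue(67): size=4
15. enqueue(62): size=4=cap → OVERFLOW (fail)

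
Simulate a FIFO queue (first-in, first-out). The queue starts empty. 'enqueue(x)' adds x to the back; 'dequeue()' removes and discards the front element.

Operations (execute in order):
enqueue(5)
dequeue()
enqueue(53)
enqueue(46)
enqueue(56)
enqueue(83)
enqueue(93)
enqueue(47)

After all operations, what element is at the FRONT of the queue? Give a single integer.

Answer: 53

Derivation:
enqueue(5): queue = [5]
dequeue(): queue = []
enqueue(53): queue = [53]
enqueue(46): queue = [53, 46]
enqueue(56): queue = [53, 46, 56]
enqueue(83): queue = [53, 46, 56, 83]
enqueue(93): queue = [53, 46, 56, 83, 93]
enqueue(47): queue = [53, 46, 56, 83, 93, 47]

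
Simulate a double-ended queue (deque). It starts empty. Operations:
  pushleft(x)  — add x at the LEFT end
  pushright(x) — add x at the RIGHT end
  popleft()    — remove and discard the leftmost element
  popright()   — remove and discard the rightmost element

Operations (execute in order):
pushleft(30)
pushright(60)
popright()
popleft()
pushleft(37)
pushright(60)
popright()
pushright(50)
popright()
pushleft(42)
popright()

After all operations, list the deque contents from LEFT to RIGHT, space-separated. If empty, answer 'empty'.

pushleft(30): [30]
pushright(60): [30, 60]
popright(): [30]
popleft(): []
pushleft(37): [37]
pushright(60): [37, 60]
popright(): [37]
pushright(50): [37, 50]
popright(): [37]
pushleft(42): [42, 37]
popright(): [42]

Answer: 42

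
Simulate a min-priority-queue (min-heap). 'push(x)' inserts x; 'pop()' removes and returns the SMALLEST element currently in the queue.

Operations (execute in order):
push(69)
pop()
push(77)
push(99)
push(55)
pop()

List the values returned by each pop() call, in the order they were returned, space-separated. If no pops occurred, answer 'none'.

push(69): heap contents = [69]
pop() → 69: heap contents = []
push(77): heap contents = [77]
push(99): heap contents = [77, 99]
push(55): heap contents = [55, 77, 99]
pop() → 55: heap contents = [77, 99]

Answer: 69 55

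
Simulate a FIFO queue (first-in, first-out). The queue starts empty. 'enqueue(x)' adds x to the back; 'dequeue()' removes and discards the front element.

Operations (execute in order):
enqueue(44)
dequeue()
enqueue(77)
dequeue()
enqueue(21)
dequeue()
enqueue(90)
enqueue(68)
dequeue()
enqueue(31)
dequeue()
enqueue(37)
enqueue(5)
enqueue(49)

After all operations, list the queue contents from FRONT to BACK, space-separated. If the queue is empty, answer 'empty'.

enqueue(44): [44]
dequeue(): []
enqueue(77): [77]
dequeue(): []
enqueue(21): [21]
dequeue(): []
enqueue(90): [90]
enqueue(68): [90, 68]
dequeue(): [68]
enqueue(31): [68, 31]
dequeue(): [31]
enqueue(37): [31, 37]
enqueue(5): [31, 37, 5]
enqueue(49): [31, 37, 5, 49]

Answer: 31 37 5 49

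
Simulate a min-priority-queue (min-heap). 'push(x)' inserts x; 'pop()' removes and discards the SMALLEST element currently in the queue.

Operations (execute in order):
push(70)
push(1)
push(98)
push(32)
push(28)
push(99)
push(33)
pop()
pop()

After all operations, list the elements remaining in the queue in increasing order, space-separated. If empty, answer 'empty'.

Answer: 32 33 70 98 99

Derivation:
push(70): heap contents = [70]
push(1): heap contents = [1, 70]
push(98): heap contents = [1, 70, 98]
push(32): heap contents = [1, 32, 70, 98]
push(28): heap contents = [1, 28, 32, 70, 98]
push(99): heap contents = [1, 28, 32, 70, 98, 99]
push(33): heap contents = [1, 28, 32, 33, 70, 98, 99]
pop() → 1: heap contents = [28, 32, 33, 70, 98, 99]
pop() → 28: heap contents = [32, 33, 70, 98, 99]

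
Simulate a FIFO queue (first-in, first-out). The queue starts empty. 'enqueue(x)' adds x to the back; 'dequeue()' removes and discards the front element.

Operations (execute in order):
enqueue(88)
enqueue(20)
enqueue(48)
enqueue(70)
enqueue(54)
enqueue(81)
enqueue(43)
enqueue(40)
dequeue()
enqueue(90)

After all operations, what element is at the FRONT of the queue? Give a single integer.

Answer: 20

Derivation:
enqueue(88): queue = [88]
enqueue(20): queue = [88, 20]
enqueue(48): queue = [88, 20, 48]
enqueue(70): queue = [88, 20, 48, 70]
enqueue(54): queue = [88, 20, 48, 70, 54]
enqueue(81): queue = [88, 20, 48, 70, 54, 81]
enqueue(43): queue = [88, 20, 48, 70, 54, 81, 43]
enqueue(40): queue = [88, 20, 48, 70, 54, 81, 43, 40]
dequeue(): queue = [20, 48, 70, 54, 81, 43, 40]
enqueue(90): queue = [20, 48, 70, 54, 81, 43, 40, 90]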